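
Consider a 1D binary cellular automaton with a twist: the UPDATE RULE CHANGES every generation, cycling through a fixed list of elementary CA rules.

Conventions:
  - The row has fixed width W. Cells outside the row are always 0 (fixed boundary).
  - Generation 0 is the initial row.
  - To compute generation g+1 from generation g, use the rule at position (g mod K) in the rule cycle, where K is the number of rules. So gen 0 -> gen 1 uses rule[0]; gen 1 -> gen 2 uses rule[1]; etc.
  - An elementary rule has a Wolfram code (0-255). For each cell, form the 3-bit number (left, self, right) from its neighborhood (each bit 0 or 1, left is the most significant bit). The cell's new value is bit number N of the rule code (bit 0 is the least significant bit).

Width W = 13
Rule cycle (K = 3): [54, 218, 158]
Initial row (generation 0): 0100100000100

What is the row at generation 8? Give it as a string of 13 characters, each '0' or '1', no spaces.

Answer: 0010100101000

Derivation:
Gen 0: 0100100000100
Gen 1 (rule 54): 1111110001110
Gen 2 (rule 218): 1111111011111
Gen 3 (rule 158): 1111110011110
Gen 4 (rule 54): 0000001100001
Gen 5 (rule 218): 0000011110010
Gen 6 (rule 158): 0000111101111
Gen 7 (rule 54): 0001000010000
Gen 8 (rule 218): 0010100101000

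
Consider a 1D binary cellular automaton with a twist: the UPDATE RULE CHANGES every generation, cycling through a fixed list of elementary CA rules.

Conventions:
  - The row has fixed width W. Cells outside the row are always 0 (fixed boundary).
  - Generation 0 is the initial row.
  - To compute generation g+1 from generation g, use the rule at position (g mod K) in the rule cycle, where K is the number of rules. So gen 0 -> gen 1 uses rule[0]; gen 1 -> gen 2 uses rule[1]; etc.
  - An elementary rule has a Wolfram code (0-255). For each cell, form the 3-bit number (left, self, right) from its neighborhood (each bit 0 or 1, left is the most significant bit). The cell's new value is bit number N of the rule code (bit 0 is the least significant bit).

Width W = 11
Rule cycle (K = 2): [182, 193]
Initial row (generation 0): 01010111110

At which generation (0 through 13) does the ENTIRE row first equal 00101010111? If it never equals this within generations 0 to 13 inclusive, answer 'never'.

Gen 0: 01010111110
Gen 1 (rule 182): 11111011101
Gen 2 (rule 193): 01111001100
Gen 3 (rule 182): 10110110010
Gen 4 (rule 193): 00010010000
Gen 5 (rule 182): 00111111000
Gen 6 (rule 193): 10011111011
Gen 7 (rule 182): 11101110100
Gen 8 (rule 193): 01100110001
Gen 9 (rule 182): 10011001011
Gen 10 (rule 193): 00001000001
Gen 11 (rule 182): 00011100011
Gen 12 (rule 193): 11001101001
Gen 13 (rule 182): 00110011111

Answer: never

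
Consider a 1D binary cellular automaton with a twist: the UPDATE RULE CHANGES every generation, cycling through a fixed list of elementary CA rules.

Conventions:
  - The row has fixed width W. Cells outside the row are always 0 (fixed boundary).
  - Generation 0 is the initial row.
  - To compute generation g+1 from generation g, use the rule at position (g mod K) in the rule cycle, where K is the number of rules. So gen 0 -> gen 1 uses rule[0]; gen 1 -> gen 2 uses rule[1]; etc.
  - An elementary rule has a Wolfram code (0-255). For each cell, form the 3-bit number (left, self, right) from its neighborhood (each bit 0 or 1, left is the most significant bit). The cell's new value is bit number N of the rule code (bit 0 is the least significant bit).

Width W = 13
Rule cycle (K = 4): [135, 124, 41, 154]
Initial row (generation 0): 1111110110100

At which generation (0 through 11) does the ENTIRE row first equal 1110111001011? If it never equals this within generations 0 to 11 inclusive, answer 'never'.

Gen 0: 1111110110100
Gen 1 (rule 135): 0111100000101
Gen 2 (rule 124): 0100110000111
Gen 3 (rule 41): 0000100110100
Gen 4 (rule 154): 0001011100010
Gen 5 (rule 135): 1111001001110
Gen 6 (rule 124): 1001101101011
Gen 7 (rule 41): 0001011010110
Gen 8 (rule 154): 0010010000101
Gen 9 (rule 135): 1110110111101
Gen 10 (rule 124): 1011111100111
Gen 11 (rule 41): 0110000000100

Answer: never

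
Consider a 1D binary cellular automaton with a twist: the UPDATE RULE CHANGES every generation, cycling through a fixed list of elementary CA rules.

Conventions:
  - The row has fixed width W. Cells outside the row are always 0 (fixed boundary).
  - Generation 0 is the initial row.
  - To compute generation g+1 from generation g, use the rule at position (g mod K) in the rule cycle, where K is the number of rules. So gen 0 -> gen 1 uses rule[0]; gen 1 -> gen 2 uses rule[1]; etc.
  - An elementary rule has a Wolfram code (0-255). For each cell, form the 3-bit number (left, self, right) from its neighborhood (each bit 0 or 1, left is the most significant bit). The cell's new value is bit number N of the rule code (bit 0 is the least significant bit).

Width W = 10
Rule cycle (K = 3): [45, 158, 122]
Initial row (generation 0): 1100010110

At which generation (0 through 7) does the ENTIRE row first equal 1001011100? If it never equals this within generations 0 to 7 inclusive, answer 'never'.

Answer: 1

Derivation:
Gen 0: 1100010110
Gen 1 (rule 45): 1001011100
Gen 2 (rule 158): 1111011010
Gen 3 (rule 122): 1001111101
Gen 4 (rule 45): 1001000011
Gen 5 (rule 158): 1111100110
Gen 6 (rule 122): 1000111111
Gen 7 (rule 45): 1010100000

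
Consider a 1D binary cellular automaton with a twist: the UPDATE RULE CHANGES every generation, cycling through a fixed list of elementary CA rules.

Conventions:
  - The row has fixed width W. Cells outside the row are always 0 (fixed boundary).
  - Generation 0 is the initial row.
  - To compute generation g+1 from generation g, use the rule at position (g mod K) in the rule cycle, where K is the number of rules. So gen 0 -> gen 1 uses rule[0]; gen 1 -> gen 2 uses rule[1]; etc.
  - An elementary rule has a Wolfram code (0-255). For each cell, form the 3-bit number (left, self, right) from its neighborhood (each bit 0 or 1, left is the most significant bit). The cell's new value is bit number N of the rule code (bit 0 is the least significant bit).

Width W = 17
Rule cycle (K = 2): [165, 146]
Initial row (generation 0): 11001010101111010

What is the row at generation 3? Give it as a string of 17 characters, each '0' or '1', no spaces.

Answer: 11011011001111101

Derivation:
Gen 0: 11001010101111010
Gen 1 (rule 165): 00001111110110110
Gen 2 (rule 146): 00010111100000001
Gen 3 (rule 165): 11011011001111101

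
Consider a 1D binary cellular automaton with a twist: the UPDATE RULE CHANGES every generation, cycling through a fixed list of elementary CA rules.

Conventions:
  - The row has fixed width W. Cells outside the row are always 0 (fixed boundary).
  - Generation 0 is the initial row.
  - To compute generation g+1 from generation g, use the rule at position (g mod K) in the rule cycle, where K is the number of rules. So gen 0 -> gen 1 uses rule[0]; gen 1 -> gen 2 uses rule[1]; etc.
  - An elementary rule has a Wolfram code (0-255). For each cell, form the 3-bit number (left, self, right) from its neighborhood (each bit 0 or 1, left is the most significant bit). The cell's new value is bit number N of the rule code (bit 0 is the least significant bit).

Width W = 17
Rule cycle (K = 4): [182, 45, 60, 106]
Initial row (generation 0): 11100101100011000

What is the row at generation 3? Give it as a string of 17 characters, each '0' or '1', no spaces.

Gen 0: 11100101100011000
Gen 1 (rule 182): 01011110010100100
Gen 2 (rule 45): 01110000011100101
Gen 3 (rule 60): 01001000010010111

Answer: 01001000010010111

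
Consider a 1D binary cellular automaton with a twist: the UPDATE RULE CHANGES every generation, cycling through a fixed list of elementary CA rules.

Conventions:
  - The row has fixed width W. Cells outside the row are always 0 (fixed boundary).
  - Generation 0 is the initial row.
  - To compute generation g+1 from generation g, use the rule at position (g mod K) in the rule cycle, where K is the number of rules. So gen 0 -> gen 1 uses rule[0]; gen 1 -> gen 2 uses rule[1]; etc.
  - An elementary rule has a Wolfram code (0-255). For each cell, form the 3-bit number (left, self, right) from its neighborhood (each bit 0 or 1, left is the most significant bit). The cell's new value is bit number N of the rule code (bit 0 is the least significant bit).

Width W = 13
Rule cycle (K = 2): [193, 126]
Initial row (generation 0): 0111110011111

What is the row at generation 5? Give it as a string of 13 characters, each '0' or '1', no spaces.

Gen 0: 0111110011111
Gen 1 (rule 193): 0011110001111
Gen 2 (rule 126): 0110011011001
Gen 3 (rule 193): 0010001001000
Gen 4 (rule 126): 0111011111100
Gen 5 (rule 193): 0011001111101

Answer: 0011001111101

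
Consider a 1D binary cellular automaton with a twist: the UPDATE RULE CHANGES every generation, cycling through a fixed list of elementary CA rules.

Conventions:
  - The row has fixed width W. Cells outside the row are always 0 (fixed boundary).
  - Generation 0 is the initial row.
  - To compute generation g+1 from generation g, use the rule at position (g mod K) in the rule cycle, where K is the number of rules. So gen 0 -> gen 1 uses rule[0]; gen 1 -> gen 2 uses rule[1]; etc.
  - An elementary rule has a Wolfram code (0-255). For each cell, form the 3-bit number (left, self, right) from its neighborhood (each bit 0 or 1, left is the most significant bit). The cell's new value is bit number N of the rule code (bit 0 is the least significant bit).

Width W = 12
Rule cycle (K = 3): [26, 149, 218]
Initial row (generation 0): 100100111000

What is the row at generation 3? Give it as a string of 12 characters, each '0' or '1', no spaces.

Answer: 000010000111

Derivation:
Gen 0: 100100111000
Gen 1 (rule 26): 011011100100
Gen 2 (rule 149): 000001010111
Gen 3 (rule 218): 000010000111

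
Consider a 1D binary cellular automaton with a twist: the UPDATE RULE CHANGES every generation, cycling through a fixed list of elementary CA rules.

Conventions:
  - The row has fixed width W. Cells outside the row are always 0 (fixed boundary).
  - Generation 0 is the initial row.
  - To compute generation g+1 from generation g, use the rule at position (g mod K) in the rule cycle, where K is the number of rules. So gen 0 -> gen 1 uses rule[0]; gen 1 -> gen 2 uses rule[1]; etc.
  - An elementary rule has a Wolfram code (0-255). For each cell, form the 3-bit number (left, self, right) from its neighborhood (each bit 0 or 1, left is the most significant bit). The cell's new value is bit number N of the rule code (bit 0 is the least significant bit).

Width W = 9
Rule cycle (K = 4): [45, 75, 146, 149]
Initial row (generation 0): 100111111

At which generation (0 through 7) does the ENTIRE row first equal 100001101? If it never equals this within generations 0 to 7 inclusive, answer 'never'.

Gen 0: 100111111
Gen 1 (rule 45): 100100000
Gen 2 (rule 75): 001001111
Gen 3 (rule 146): 010110110
Gen 4 (rule 149): 010000001
Gen 5 (rule 45): 010111101
Gen 6 (rule 75): 100100100
Gen 7 (rule 146): 011011010

Answer: never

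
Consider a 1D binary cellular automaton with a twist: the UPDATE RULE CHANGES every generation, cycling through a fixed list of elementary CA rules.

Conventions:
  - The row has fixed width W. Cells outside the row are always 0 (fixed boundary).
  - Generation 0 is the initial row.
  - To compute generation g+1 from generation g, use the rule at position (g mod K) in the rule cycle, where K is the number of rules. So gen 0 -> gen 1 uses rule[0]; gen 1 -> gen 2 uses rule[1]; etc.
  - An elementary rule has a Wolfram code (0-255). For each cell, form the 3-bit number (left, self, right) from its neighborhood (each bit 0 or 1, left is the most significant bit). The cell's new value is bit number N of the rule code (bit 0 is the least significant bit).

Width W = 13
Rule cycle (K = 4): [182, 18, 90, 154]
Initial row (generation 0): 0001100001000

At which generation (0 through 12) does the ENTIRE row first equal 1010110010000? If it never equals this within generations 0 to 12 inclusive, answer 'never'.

Answer: 5

Derivation:
Gen 0: 0001100001000
Gen 1 (rule 182): 0010010011100
Gen 2 (rule 18): 0101101100010
Gen 3 (rule 90): 1001101110101
Gen 4 (rule 154): 0111001100000
Gen 5 (rule 182): 1010110010000
Gen 6 (rule 18): 0000001101000
Gen 7 (rule 90): 0000011100100
Gen 8 (rule 154): 0000111011010
Gen 9 (rule 182): 0001010100111
Gen 10 (rule 18): 0010000011000
Gen 11 (rule 90): 0101000111100
Gen 12 (rule 154): 1000101111010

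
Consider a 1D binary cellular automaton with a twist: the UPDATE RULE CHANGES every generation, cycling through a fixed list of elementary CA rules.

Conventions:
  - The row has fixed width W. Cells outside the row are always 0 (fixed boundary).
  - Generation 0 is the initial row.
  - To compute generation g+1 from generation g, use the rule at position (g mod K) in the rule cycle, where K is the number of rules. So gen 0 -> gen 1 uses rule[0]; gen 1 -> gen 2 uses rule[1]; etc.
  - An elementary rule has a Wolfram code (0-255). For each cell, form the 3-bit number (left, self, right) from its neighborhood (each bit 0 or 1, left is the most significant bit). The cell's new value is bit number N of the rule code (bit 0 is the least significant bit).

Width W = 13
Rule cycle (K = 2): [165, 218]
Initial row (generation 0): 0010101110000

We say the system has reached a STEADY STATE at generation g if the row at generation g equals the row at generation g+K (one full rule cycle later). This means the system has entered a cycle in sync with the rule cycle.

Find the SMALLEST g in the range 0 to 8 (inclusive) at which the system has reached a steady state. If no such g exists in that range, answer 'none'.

Gen 0: 0010101110000
Gen 1 (rule 165): 1011110100111
Gen 2 (rule 218): 0011110011111
Gen 3 (rule 165): 1001100001110
Gen 4 (rule 218): 0111110011111
Gen 5 (rule 165): 0011100001110
Gen 6 (rule 218): 0111110011111
Gen 7 (rule 165): 0011100001110
Gen 8 (rule 218): 0111110011111
Gen 9 (rule 165): 0011100001110
Gen 10 (rule 218): 0111110011111

Answer: 4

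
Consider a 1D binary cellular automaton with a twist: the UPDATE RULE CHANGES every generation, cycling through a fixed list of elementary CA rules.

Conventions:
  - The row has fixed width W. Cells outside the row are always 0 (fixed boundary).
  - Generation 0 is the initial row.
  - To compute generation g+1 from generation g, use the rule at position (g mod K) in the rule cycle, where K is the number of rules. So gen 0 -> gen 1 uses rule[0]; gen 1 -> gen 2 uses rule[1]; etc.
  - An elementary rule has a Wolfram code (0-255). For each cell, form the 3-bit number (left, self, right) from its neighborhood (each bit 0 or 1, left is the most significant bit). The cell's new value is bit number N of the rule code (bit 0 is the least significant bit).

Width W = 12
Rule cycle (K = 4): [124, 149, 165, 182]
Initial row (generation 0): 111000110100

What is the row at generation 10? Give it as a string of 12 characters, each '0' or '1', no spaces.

Answer: 000010000000

Derivation:
Gen 0: 111000110100
Gen 1 (rule 124): 101100111110
Gen 2 (rule 149): 100010011101
Gen 3 (rule 165): 101010001011
Gen 4 (rule 182): 111111011100
Gen 5 (rule 124): 100001110110
Gen 6 (rule 149): 111100100001
Gen 7 (rule 165): 011000101101
Gen 8 (rule 182): 100101110011
Gen 9 (rule 124): 110111011011
Gen 10 (rule 149): 000010000000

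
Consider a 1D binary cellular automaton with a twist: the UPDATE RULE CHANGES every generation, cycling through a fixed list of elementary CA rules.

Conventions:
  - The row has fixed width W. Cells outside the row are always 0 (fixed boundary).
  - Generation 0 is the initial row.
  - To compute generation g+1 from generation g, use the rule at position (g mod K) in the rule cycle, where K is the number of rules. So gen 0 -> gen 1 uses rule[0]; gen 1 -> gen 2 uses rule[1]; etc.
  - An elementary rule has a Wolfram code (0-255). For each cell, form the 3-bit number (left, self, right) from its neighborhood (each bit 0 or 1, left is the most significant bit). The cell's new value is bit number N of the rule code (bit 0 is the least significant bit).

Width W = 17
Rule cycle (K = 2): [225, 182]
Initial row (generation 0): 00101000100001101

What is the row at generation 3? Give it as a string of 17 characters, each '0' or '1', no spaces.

Answer: 01111111100001000

Derivation:
Gen 0: 00101000100001101
Gen 1 (rule 225): 10010010001100110
Gen 2 (rule 182): 11111111010011001
Gen 3 (rule 225): 01111111100001000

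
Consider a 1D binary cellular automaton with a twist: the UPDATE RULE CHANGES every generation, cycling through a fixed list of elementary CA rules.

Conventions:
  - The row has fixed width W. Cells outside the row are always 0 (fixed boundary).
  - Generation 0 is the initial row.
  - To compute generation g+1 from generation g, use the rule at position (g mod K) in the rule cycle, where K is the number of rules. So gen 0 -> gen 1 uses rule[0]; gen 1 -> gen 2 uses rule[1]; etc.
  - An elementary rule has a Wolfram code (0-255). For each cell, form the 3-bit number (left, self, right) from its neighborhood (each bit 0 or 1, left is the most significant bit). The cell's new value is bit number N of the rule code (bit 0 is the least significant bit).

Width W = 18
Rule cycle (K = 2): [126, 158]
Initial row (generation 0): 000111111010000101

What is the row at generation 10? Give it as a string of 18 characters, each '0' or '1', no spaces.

Answer: 111111111110111110

Derivation:
Gen 0: 000111111010000101
Gen 1 (rule 126): 001100001111001111
Gen 2 (rule 158): 011010011110111110
Gen 3 (rule 126): 111111110011100011
Gen 4 (rule 158): 111111101111010110
Gen 5 (rule 126): 100000111001111111
Gen 6 (rule 158): 110001110111111110
Gen 7 (rule 126): 111011011100000011
Gen 8 (rule 158): 110010011010000110
Gen 9 (rule 126): 111111111111001111
Gen 10 (rule 158): 111111111110111110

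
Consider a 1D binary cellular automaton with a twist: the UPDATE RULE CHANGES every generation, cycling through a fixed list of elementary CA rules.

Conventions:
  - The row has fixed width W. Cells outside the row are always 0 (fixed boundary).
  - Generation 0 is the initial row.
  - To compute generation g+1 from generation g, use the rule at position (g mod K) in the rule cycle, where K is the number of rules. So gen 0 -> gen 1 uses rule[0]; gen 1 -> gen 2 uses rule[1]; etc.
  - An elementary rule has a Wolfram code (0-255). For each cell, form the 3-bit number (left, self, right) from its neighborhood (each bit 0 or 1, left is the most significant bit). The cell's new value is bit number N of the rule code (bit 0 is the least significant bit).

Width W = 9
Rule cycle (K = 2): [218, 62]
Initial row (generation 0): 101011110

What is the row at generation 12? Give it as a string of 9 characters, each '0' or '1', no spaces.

Answer: 111111110

Derivation:
Gen 0: 101011110
Gen 1 (rule 218): 000011111
Gen 2 (rule 62): 000110000
Gen 3 (rule 218): 001111000
Gen 4 (rule 62): 011000100
Gen 5 (rule 218): 111101010
Gen 6 (rule 62): 100011111
Gen 7 (rule 218): 010111111
Gen 8 (rule 62): 111100000
Gen 9 (rule 218): 111110000
Gen 10 (rule 62): 100001000
Gen 11 (rule 218): 010010100
Gen 12 (rule 62): 111111110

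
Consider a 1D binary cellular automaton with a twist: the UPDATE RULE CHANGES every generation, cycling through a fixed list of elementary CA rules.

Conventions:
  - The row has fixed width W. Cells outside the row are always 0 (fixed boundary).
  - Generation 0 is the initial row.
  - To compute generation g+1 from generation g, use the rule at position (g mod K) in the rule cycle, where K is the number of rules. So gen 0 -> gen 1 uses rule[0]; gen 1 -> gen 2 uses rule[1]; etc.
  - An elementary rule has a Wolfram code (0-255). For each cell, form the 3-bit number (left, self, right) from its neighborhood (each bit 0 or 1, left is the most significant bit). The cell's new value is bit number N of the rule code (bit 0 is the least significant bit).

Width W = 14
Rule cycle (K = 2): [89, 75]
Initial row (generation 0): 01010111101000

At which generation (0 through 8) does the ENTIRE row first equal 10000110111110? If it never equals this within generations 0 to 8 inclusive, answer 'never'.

Answer: never

Derivation:
Gen 0: 01010111101000
Gen 1 (rule 89): 00000100100111
Gen 2 (rule 75): 11111001001101
Gen 3 (rule 89): 10001100101100
Gen 4 (rule 75): 00111101001101
Gen 5 (rule 89): 10100100101100
Gen 6 (rule 75): 00001001001101
Gen 7 (rule 89): 11100100101100
Gen 8 (rule 75): 10101001001101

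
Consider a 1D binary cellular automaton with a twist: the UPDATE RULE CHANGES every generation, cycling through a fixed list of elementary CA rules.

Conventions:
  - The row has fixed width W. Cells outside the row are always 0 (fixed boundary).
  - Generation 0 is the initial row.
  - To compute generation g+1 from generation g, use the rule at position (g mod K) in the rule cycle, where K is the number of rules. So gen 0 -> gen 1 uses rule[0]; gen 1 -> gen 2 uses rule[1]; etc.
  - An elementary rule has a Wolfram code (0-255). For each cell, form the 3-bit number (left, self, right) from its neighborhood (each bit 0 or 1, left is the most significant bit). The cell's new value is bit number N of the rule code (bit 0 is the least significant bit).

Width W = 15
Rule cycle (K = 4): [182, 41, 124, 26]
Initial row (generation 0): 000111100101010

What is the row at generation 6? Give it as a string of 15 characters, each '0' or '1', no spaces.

Answer: 100000101000111

Derivation:
Gen 0: 000111100101010
Gen 1 (rule 182): 001011011111111
Gen 2 (rule 41): 100110110000000
Gen 3 (rule 124): 110111111000000
Gen 4 (rule 26): 100100000100000
Gen 5 (rule 182): 111110001110000
Gen 6 (rule 41): 100000101000111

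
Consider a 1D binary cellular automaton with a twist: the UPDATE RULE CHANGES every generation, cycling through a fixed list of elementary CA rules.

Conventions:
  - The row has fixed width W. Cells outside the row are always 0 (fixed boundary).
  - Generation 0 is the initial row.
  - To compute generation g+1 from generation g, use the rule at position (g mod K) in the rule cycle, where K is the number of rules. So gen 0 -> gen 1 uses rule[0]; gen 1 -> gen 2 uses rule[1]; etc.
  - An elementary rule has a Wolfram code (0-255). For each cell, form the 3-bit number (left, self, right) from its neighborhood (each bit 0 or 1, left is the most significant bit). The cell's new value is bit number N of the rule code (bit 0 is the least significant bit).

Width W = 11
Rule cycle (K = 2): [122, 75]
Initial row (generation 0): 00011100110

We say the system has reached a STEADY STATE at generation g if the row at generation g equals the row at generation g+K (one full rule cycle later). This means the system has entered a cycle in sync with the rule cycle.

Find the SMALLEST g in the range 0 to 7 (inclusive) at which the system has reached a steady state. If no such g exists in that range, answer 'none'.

Gen 0: 00011100110
Gen 1 (rule 122): 00110111111
Gen 2 (rule 75): 11110100001
Gen 3 (rule 122): 10011010010
Gen 4 (rule 75): 00111000100
Gen 5 (rule 122): 01101101010
Gen 6 (rule 75): 11101100000
Gen 7 (rule 122): 10111110000
Gen 8 (rule 75): 00100010111
Gen 9 (rule 122): 01010101101

Answer: none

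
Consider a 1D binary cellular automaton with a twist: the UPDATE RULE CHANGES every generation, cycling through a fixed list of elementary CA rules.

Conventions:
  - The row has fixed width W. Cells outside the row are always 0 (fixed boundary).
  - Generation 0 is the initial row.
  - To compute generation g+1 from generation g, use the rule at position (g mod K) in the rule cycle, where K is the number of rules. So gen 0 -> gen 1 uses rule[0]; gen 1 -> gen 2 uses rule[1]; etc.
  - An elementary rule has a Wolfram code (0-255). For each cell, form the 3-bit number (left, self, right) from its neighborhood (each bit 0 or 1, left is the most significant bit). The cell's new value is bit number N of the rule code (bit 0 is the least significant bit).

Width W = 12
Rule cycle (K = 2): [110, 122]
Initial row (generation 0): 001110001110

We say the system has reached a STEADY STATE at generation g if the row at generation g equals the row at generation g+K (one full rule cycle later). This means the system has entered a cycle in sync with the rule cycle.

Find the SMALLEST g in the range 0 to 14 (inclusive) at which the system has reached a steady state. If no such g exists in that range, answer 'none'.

Gen 0: 001110001110
Gen 1 (rule 110): 011010011010
Gen 2 (rule 122): 111101111101
Gen 3 (rule 110): 100111000111
Gen 4 (rule 122): 011101101101
Gen 5 (rule 110): 110111111111
Gen 6 (rule 122): 111100000001
Gen 7 (rule 110): 100100000011
Gen 8 (rule 122): 011010000111
Gen 9 (rule 110): 111110001101
Gen 10 (rule 122): 100011011110
Gen 11 (rule 110): 100111110010
Gen 12 (rule 122): 011100011101
Gen 13 (rule 110): 110100110111
Gen 14 (rule 122): 111011111101
Gen 15 (rule 110): 101110000111
Gen 16 (rule 122): 011011001101

Answer: none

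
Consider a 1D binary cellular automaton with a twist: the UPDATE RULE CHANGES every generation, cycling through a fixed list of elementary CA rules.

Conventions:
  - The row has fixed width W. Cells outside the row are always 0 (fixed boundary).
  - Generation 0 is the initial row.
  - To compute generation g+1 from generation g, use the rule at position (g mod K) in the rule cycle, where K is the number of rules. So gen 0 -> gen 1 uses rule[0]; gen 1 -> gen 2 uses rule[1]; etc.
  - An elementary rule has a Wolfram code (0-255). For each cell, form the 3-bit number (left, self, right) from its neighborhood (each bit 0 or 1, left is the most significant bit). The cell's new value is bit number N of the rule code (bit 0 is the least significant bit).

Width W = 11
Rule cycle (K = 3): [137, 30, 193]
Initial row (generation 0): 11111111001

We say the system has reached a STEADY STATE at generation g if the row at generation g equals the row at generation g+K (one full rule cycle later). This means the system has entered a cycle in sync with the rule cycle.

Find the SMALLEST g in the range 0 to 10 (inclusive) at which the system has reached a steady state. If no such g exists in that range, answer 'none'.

Gen 0: 11111111001
Gen 1 (rule 137): 11111110000
Gen 2 (rule 30): 10000001000
Gen 3 (rule 193): 00111100011
Gen 4 (rule 137): 10111001010
Gen 5 (rule 30): 10100111011
Gen 6 (rule 193): 00000011001
Gen 7 (rule 137): 11111010000
Gen 8 (rule 30): 10000011000
Gen 9 (rule 193): 00111001011
Gen 10 (rule 137): 10110000010
Gen 11 (rule 30): 10101000111
Gen 12 (rule 193): 00000010011
Gen 13 (rule 137): 11111000010

Answer: none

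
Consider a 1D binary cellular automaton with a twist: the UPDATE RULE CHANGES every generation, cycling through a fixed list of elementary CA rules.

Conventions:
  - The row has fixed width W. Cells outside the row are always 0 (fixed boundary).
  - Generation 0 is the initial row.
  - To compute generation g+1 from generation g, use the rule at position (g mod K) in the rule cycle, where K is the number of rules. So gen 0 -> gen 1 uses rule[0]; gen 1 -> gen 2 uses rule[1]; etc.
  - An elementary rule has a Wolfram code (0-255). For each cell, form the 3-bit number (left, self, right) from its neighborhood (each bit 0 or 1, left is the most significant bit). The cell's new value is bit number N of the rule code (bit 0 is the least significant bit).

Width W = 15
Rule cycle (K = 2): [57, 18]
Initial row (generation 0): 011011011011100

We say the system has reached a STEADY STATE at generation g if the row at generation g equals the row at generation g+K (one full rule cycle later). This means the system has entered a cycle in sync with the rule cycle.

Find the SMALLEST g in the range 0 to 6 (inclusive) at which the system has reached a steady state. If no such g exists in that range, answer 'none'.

Answer: 4

Derivation:
Gen 0: 011011011011100
Gen 1 (rule 57): 010110110110011
Gen 2 (rule 18): 100000000001100
Gen 3 (rule 57): 011111111101011
Gen 4 (rule 18): 100000000000000
Gen 5 (rule 57): 011111111111111
Gen 6 (rule 18): 100000000000000
Gen 7 (rule 57): 011111111111111
Gen 8 (rule 18): 100000000000000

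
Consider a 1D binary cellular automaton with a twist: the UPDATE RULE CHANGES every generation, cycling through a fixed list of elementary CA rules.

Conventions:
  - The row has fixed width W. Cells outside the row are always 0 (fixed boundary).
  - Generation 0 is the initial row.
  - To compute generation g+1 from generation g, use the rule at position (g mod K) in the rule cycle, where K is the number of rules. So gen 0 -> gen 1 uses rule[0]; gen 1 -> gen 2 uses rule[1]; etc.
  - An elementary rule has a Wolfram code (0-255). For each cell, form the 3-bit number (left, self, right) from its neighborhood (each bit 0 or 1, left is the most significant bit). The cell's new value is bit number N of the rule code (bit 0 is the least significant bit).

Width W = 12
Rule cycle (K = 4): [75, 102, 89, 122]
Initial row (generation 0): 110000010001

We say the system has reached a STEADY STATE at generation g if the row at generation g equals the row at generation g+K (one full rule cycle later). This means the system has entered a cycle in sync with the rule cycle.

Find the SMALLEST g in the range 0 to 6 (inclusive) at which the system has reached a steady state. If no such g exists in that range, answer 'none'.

Gen 0: 110000010001
Gen 1 (rule 75): 110111100110
Gen 2 (rule 102): 011000101010
Gen 3 (rule 89): 011110000001
Gen 4 (rule 122): 110011000010
Gen 5 (rule 75): 110111011100
Gen 6 (rule 102): 011001100100
Gen 7 (rule 89): 011101110011
Gen 8 (rule 122): 110111011111
Gen 9 (rule 75): 110101010001
Gen 10 (rule 102): 011111110011

Answer: none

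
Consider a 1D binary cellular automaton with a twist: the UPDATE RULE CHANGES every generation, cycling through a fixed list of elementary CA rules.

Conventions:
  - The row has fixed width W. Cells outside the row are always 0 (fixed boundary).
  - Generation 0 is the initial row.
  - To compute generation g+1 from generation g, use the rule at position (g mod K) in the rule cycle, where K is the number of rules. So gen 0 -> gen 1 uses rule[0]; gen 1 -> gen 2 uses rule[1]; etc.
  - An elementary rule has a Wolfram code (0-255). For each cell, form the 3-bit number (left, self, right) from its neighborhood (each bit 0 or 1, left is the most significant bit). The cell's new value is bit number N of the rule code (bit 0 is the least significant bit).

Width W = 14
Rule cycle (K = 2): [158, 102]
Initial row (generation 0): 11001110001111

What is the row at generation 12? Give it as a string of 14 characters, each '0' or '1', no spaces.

Answer: 01111011011001

Derivation:
Gen 0: 11001110001111
Gen 1 (rule 158): 10111101011110
Gen 2 (rule 102): 11000111100010
Gen 3 (rule 158): 10101111010111
Gen 4 (rule 102): 11110001111001
Gen 5 (rule 158): 11101011110111
Gen 6 (rule 102): 00111100011001
Gen 7 (rule 158): 01111010110111
Gen 8 (rule 102): 10001111011001
Gen 9 (rule 158): 11011110010111
Gen 10 (rule 102): 01100010111001
Gen 11 (rule 158): 11010110110111
Gen 12 (rule 102): 01111011011001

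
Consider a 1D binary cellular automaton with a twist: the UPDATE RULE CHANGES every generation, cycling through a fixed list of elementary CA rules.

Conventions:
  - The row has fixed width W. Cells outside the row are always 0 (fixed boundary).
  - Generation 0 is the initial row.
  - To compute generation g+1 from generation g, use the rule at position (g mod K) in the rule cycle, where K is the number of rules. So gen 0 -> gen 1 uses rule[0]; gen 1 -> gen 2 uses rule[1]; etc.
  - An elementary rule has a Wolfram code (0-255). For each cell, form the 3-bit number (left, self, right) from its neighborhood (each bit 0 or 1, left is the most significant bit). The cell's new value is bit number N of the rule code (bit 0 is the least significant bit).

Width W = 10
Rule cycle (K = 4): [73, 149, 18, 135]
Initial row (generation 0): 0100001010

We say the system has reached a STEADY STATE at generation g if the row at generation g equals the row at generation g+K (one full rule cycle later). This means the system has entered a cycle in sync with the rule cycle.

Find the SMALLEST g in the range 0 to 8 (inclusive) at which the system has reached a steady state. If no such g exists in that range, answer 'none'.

Answer: 7

Derivation:
Gen 0: 0100001010
Gen 1 (rule 73): 0001100000
Gen 2 (rule 149): 1100011111
Gen 3 (rule 18): 0010100000
Gen 4 (rule 135): 1110101111
Gen 5 (rule 73): 1010001001
Gen 6 (rule 149): 1011101101
Gen 7 (rule 18): 0000000000
Gen 8 (rule 135): 1111111111
Gen 9 (rule 73): 1000000001
Gen 10 (rule 149): 1111111101
Gen 11 (rule 18): 0000000000
Gen 12 (rule 135): 1111111111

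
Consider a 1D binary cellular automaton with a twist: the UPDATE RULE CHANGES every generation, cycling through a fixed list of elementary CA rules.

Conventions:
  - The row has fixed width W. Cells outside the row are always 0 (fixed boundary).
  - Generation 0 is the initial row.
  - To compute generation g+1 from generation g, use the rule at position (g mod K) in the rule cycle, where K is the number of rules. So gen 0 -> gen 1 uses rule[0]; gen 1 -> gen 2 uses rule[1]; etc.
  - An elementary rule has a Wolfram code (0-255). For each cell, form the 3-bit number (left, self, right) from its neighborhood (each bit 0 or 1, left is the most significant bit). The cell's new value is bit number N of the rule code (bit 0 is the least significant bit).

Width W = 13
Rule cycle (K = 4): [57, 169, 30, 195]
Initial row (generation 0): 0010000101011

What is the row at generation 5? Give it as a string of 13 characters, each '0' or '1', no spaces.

Gen 0: 0010000101011
Gen 1 (rule 57): 1001110010110
Gen 2 (rule 169): 0001100001100
Gen 3 (rule 30): 0011010011010
Gen 4 (rule 195): 1101000101000
Gen 5 (rule 57): 1010110010111

Answer: 1010110010111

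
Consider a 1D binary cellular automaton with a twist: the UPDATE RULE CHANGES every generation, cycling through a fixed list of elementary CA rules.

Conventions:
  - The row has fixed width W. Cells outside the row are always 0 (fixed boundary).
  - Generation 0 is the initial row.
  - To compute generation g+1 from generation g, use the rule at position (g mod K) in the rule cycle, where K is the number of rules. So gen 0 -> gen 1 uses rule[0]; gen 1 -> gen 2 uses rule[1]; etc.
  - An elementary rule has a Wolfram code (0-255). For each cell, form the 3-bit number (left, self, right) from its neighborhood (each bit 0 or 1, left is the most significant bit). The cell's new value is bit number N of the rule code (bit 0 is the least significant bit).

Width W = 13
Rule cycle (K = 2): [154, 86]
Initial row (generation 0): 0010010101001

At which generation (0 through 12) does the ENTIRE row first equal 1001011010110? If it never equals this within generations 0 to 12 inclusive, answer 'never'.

Gen 0: 0010010101001
Gen 1 (rule 154): 0101100000110
Gen 2 (rule 86): 1100110001011
Gen 3 (rule 154): 1011101010010
Gen 4 (rule 86): 1000101011111
Gen 5 (rule 154): 0101000011110
Gen 6 (rule 86): 1101100100011
Gen 7 (rule 154): 1001011010110
Gen 8 (rule 86): 1111001010011
Gen 9 (rule 154): 1110110001110
Gen 10 (rule 86): 0010011010011
Gen 11 (rule 154): 0101110001110
Gen 12 (rule 86): 1100011010011

Answer: 7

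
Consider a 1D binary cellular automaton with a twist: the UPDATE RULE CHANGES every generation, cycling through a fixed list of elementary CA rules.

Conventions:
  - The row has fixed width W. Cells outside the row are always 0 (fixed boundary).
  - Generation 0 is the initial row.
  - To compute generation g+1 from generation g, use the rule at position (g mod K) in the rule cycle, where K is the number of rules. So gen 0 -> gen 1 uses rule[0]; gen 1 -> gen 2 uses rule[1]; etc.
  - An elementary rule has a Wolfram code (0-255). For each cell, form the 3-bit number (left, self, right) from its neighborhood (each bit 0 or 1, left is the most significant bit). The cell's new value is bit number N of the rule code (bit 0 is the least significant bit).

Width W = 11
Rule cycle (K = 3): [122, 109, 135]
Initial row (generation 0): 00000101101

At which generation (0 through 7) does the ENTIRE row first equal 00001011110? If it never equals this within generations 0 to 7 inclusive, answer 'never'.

Answer: 1

Derivation:
Gen 0: 00000101101
Gen 1 (rule 122): 00001011110
Gen 2 (rule 109): 11101110010
Gen 3 (rule 135): 01000100110
Gen 4 (rule 122): 10101011111
Gen 5 (rule 109): 11111110001
Gen 6 (rule 135): 01111100111
Gen 7 (rule 122): 11000111101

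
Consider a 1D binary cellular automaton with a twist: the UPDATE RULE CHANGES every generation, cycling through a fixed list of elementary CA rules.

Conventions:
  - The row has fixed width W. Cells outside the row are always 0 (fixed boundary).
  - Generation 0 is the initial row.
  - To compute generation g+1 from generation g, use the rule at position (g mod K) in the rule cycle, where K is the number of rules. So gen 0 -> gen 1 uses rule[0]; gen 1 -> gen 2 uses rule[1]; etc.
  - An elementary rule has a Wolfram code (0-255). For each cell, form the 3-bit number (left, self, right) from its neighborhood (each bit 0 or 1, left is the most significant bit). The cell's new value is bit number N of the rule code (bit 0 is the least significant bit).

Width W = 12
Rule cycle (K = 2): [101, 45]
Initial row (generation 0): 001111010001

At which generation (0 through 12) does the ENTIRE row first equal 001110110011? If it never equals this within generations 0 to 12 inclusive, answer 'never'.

Answer: never

Derivation:
Gen 0: 001111010001
Gen 1 (rule 101): 100001110101
Gen 2 (rule 45): 101101001111
Gen 3 (rule 101): 110111000001
Gen 4 (rule 45): 101100011101
Gen 5 (rule 101): 110101000111
Gen 6 (rule 45): 101111010100
Gen 7 (rule 101): 110001111101
Gen 8 (rule 45): 100101000011
Gen 9 (rule 101): 100111011001
Gen 10 (rule 45): 100100110001
Gen 11 (rule 101): 100100010101
Gen 12 (rule 45): 100101011111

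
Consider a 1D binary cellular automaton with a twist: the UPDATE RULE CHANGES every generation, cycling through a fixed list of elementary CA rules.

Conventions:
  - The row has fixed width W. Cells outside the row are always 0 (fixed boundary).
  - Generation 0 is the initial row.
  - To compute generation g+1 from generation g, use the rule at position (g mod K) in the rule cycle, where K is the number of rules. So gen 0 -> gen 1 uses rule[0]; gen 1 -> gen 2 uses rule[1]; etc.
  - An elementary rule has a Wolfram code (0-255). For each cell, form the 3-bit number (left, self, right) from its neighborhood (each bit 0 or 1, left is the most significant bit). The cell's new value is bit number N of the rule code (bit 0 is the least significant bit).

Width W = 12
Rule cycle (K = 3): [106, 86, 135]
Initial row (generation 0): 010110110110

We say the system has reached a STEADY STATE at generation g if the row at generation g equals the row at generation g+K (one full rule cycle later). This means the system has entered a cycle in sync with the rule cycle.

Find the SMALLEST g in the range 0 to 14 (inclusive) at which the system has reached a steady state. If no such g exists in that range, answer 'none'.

Answer: none

Derivation:
Gen 0: 010110110110
Gen 1 (rule 106): 101111111110
Gen 2 (rule 86): 100000000011
Gen 3 (rule 135): 101111111100
Gen 4 (rule 106): 011000000100
Gen 5 (rule 86): 101100001110
Gen 6 (rule 135): 100001110100
Gen 7 (rule 106): 000011011000
Gen 8 (rule 86): 000101001100
Gen 9 (rule 135): 111101010001
Gen 10 (rule 106): 100110100010
Gen 11 (rule 86): 111010110111
Gen 12 (rule 135): 010010000010
Gen 13 (rule 106): 100100000100
Gen 14 (rule 86): 111110001110
Gen 15 (rule 135): 011100110100
Gen 16 (rule 106): 110101111000
Gen 17 (rule 86): 010100001100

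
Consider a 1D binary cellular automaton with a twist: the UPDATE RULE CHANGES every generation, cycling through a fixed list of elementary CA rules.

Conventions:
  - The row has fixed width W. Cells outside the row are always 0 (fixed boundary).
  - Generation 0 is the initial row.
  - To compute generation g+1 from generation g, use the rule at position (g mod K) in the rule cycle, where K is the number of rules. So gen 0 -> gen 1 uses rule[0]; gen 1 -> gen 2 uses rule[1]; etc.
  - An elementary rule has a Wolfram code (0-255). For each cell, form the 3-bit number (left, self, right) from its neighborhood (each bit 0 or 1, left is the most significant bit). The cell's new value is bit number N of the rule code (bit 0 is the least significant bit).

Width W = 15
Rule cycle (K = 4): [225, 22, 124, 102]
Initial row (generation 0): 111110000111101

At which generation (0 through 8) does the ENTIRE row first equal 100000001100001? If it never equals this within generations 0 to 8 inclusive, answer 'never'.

Answer: 2

Derivation:
Gen 0: 111110000111101
Gen 1 (rule 225): 011110110011110
Gen 2 (rule 22): 100000001100001
Gen 3 (rule 124): 110000001110001
Gen 4 (rule 102): 010000010010011
Gen 5 (rule 225): 000111000000001
Gen 6 (rule 22): 001000100000011
Gen 7 (rule 124): 001100110000011
Gen 8 (rule 102): 010101010000101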